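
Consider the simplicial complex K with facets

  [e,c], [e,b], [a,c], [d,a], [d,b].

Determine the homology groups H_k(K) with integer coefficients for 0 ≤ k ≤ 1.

H_0 = Z,  H_1 = Z.

Take the total order a < b < c < d < e on the vertex set. Then K (dimension 1) consists of the simplices:

  0-simplices (5): a, b, c, d, e
  1-simplices (5): ac, ad, bd, be, ce

Hence C_0 ≅ Z^5, C_1 ≅ Z^5.

The boundary map ∂_1: C_1 → C_0 maps an edge to its endpoints' difference, ∂[p,q] = q − p.
This gives a 5×5 integer matrix of rank 4; reducing to Smith normal form yields diagonal entries (1,1,1,1).

Computing H_k = (kernel of ∂_k) / (image of ∂_{k+1}):

  H_0: rank C_0 − rank ∂_1 = 5 − 4 = 1, and the invariant factors of ∂_1 are all 1, so H_0 = Z.
  H_1: rank ker ∂_1 − rank ∂_2 = (5 − 4) − 0 = 1, and there is no ∂_2, so H_1 = Z.

(K is a triangulation of the circle S^1.)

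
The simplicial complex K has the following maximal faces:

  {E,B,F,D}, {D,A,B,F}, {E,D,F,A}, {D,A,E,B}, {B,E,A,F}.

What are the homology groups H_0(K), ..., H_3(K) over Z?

H_0 = Z,  H_1 = 0,  H_2 = 0,  H_3 = Z.

Take the total order A < B < D < E < F on the vertex set. Then K (dimension 3) consists of the simplices:

  0-simplices (5): A, B, D, E, F
  1-simplices (10): AB, AD, AE, AF, BD, BE, BF, DE, DF, EF
  2-simplices (10): ABD, ABE, ABF, ADE, ADF, AEF, BDE, BDF, BEF, DEF
  3-simplices (5): ABDE, ABDF, ABEF, ADEF, BDEF

giving chain groups C_0 ≅ Z^5, C_1 ≅ Z^10, C_2 ≅ Z^10, C_3 ≅ Z^5.

Boundary ∂_1: C_1 → C_0 is given by ∂[p,q] = [q] − [p]. For instance
  ∂BF = F − B.
The 5×10 boundary matrix has rank 4 and Smith normal form diag(1,1,1,1).

∂_2: C_2 → C_1 acts by ∂[p,q,r] = [q,r] − [p,r] + [p,q]. For instance
  ∂AEF = EF − AF + AE,
  ∂ADF = DF − AF + AD.
This gives a 10×10 integer matrix of rank 6; reducing to Smith normal form yields diagonal entries (1,1,1,1,1,1).

∂_3: C_3 → C_2 sends each 3-simplex σ to the alternating sum Σ_i (−1)^i (σ with its i-th vertex removed). For instance
  ∂ADEF = DEF − AEF + ADF − ADE,
  ∂ABEF = BEF − AEF + ABF − ABE.
As a 10×5 matrix over Z this has rank 4, with invariant factors (1,1,1,1).

Computing H_k = (kernel of ∂_k) / (image of ∂_{k+1}):

  H_0: rank C_0 − rank ∂_1 = 5 − 4 = 1, and the invariant factors of ∂_1 are all 1, so H_0 ≅ Z.
  H_1: rank ker ∂_1 − rank ∂_2 = (10 − 4) − 6 = 0, and the invariant factors of ∂_2 are all 1, so H_1 ≅ 0.
  H_2: rank ker ∂_2 − rank ∂_3 = (10 − 6) − 4 = 0, and the invariant factors of ∂_3 are all 1, so H_2 ≅ 0.
  H_3: rank ker ∂_3 − rank ∂_4 = (5 − 4) − 0 = 1, and there is no ∂_4, so H_3 ≅ Z.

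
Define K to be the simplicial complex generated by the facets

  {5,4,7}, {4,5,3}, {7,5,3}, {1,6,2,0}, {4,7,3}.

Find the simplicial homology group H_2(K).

We work with the vertex ordering 0 < 1 < 2 < 3 < 4 < 5 < 6 < 7. The simplices of K, each written with vertices in increasing order, are:

  0-simplices (8): [0], [1], [2], [3], [4], [5], [6], [7]
  1-simplices (12): [0,1], [0,2], [0,6], [1,2], [1,6], [2,6], [3,4], [3,5], [3,7], [4,5], [4,7], [5,7]
  2-simplices (8): [0,1,2], [0,1,6], [0,2,6], [1,2,6], [3,4,5], [3,4,7], [3,5,7], [4,5,7]
  3-simplices (1): [0,1,2,6]

so the chain groups are C_0 ≅ Z^8, C_1 ≅ Z^12, C_2 ≅ Z^8, C_3 ≅ Z^1.

Boundary ∂_1: C_1 → C_0 is given by ∂[p,q] = [q] − [p].
The resulting 8×12 matrix has rank 6, and its Smith normal form has invariant factors (1,1,1,1,1,1).

∂_2: C_2 → C_1 acts by ∂[p,q,r] = [q,r] − [p,r] + [p,q]. For instance
  ∂[3,5,7] = [5,7] − [3,7] + [3,5],
  ∂[3,4,7] = [4,7] − [3,7] + [3,4].
This gives a 12×8 integer matrix of rank 6; reducing to Smith normal form yields diagonal entries (1,1,1,1,1,1).

∂_3: C_3 → C_2 sends each 3-simplex σ to the alternating sum Σ_i (−1)^i (σ with its i-th vertex removed). For instance
  ∂[0,1,2,6] = [1,2,6] − [0,2,6] + [0,1,6] − [0,1,2].
The 8×1 boundary matrix has rank 1 and Smith normal form diag(1).

Computing H_k = (kernel of ∂_k) / (image of ∂_{k+1}):

  H_2: rank ker ∂_2 − rank ∂_3 = (8 − 6) − 1 = 1, and the invariant factors of ∂_3 are all 1, so H_2 = Z.

(K is a triangulation of the disjoint union of the 2-sphere S^2 and the 3-simplex.)

H_2 ≅ Z.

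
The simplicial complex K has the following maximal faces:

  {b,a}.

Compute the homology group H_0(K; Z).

H_0 = Z.

We work with the vertex ordering a < b. The simplices of K, each written with vertices in increasing order, are:

  0-simplices (2): a, b
  1-simplices (1): ab

Hence C_0 ≅ Z^2, C_1 ≅ Z^1.

Boundary ∂_1: C_1 → C_0 maps an edge to its endpoints' difference, ∂[p,q] = q − p. For instance
  ∂ab = b − a.
The resulting 2×1 matrix has rank 1, and its Smith normal form has invariant factors (1).

Computing H_k = (kernel of ∂_k) / (image of ∂_{k+1}):

  H_0: rank C_0 − rank ∂_1 = 2 − 1 = 1, and the invariant factors of ∂_1 are all 1, so H_0 = Z.

(K is a triangulation of the 1-simplex.)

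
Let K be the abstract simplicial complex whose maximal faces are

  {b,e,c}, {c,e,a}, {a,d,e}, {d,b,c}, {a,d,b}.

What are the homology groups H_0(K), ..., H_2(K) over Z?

Order the vertices as a < b < c < d < e. Listing each simplex with vertices in this order, K has dimension 2 with simplices:

  0-simplices (5): a, b, c, d, e
  1-simplices (10): ab, ac, ad, ae, bc, bd, be, cd, ce, de
  2-simplices (5): abd, ace, ade, bcd, bce

giving chain groups C_0 ≅ Z^5, C_1 ≅ Z^10, C_2 ≅ Z^5.

∂_1: C_1 → C_0 sends each edge [p,q] (with p < q) to q − p. For instance
  ∂bd = d − b.
The 5×10 boundary matrix has rank 4 and Smith normal form diag(1,1,1,1).

∂_2: C_2 → C_1 maps a triangle to the signed sum of its edges. For instance
  ∂ade = de − ae + ad,
  ∂bcd = cd − bd + bc.
The resulting 10×5 matrix has rank 5, and its Smith normal form has invariant factors (1,1,1,1,1).

Reading off H_k = ker ∂_k / im ∂_{k+1}:

  H_0: rank C_0 − rank ∂_1 = 5 − 4 = 1, and the invariant factors of ∂_1 are all 1, so H_0 ≅ Z.
  H_1: rank ker ∂_1 − rank ∂_2 = (10 − 4) − 5 = 1, and the invariant factors of ∂_2 are all 1, so H_1 ≅ Z.
  H_2: rank ker ∂_2 − rank ∂_3 = (5 − 5) − 0 = 0, and there is no ∂_3, so H_2 ≅ 0.

As a check, the Euler characteristic is 5 − 10 + 5 = 0, which agrees with 1 − 1 + 0 = 0.
(K is a triangulation of the Möbius band.)

H_0 ≅ Z,  H_1 ≅ Z,  H_2 = 0.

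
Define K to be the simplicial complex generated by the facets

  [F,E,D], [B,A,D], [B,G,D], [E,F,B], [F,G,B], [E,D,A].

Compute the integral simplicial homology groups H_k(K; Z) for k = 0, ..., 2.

Take the total order A < B < D < E < F < G on the vertex set. Then K (dimension 2) consists of the simplices:

  0-simplices (6): A, B, D, E, F, G
  1-simplices (12): AB, AD, AE, BD, BE, BF, BG, DE, DF, DG, EF, FG
  2-simplices (6): ABD, ADE, BDG, BEF, BFG, DEF

so the chain groups are C_0 ≅ Z^6, C_1 ≅ Z^12, C_2 ≅ Z^6.

∂_1: C_1 → C_0 sends each edge [p,q] (with p < q) to q − p.
This gives a 6×12 integer matrix of rank 5; reducing to Smith normal form yields diagonal entries (1,1,1,1,1).

The boundary map ∂_2: C_2 → C_1 maps a triangle to the signed sum of its edges. For instance
  ∂ADE = DE − AE + AD,
  ∂BDG = DG − BG + BD.
As a 12×6 matrix over Z this has rank 6, with invariant factors (1,1,1,1,1,1).

Reading off H_k = ker ∂_k / im ∂_{k+1}:

  H_0: rank C_0 − rank ∂_1 = 6 − 5 = 1, and the invariant factors of ∂_1 are all 1, so H_0 ≅ Z.
  H_1: rank ker ∂_1 − rank ∂_2 = (12 − 5) − 6 = 1, and the invariant factors of ∂_2 are all 1, so H_1 ≅ Z.
  H_2: rank ker ∂_2 − rank ∂_3 = (6 − 6) − 0 = 0, and there is no ∂_3, so H_2 ≅ 0.

As a check, the Euler characteristic is 6 − 12 + 6 = 0, which agrees with 1 − 1 + 0 = 0.
(K is a triangulation of the cylinder S^1 x I.)

H_0 ≅ Z,  H_1 ≅ Z,  H_2 = 0.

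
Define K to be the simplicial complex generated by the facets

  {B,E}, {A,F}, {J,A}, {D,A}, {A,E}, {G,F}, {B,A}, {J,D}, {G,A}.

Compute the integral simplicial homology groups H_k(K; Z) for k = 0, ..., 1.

Order the vertices as A < B < D < E < F < G < J. Listing each simplex with vertices in this order, K has dimension 1 with simplices:

  0-simplices (7): A, B, D, E, F, G, J
  1-simplices (9): AB, AD, AE, AF, AG, AJ, BE, DJ, FG

Hence C_0 ≅ Z^7, C_1 ≅ Z^9.

Boundary ∂_1: C_1 → C_0 maps an edge to its endpoints' difference, ∂[p,q] = q − p. For instance
  ∂DJ = J − D.
The resulting 7×9 matrix has rank 6, and its Smith normal form has invariant factors (1,1,1,1,1,1).

Reading off H_k = ker ∂_k / im ∂_{k+1}:

  H_0: rank C_0 − rank ∂_1 = 7 − 6 = 1, and the invariant factors of ∂_1 are all 1, so H_0 ≅ Z.
  H_1: rank ker ∂_1 − rank ∂_2 = (9 − 6) − 0 = 3, and there is no ∂_2, so H_1 ≅ Z^3.

H_0 = Z,  H_1 = Z^3.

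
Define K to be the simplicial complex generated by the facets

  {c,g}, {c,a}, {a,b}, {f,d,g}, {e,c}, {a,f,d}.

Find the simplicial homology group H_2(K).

H_2 = 0.

Fix the vertex order a < b < c < d < e < f < g and write every simplex with vertices in increasing order. Then dim K = 2 and the simplices of K are:

  0-simplices (7): a, b, c, d, e, f, g
  1-simplices (9): ab, ac, ad, af, ce, cg, df, dg, fg
  2-simplices (2): adf, dfg

giving chain groups C_0 ≅ Z^7, C_1 ≅ Z^9, C_2 ≅ Z^2.

∂_1: C_1 → C_0 sends each edge [p,q] (with p < q) to q − p. For instance
  ∂ad = d − a.
The resulting 7×9 matrix has rank 6, and its Smith normal form has invariant factors (1,1,1,1,1,1).

Boundary ∂_2: C_2 → C_1 maps a triangle to the signed sum of its edges. For instance
  ∂dfg = fg − dg + df,
  ∂adf = df − af + ad.
The 9×2 boundary matrix has rank 2 and Smith normal form diag(1,1).

Reading off H_k = ker ∂_k / im ∂_{k+1}:

  H_2: rank ker ∂_2 − rank ∂_3 = (2 − 2) − 0 = 0, and there is no ∂_3, so H_2 = 0.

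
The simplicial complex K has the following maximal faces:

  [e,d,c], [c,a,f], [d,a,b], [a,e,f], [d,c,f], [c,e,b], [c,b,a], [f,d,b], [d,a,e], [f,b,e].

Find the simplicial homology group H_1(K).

We work with the vertex ordering a < b < c < d < e < f. The simplices of K, each written with vertices in increasing order, are:

  0-simplices (6): a, b, c, d, e, f
  1-simplices (15): ab, ac, ad, ae, af, bc, bd, be, bf, cd, ce, cf, de, df, ef
  2-simplices (10): abc, abd, acf, ade, aef, bce, bdf, bef, cde, cdf

so the chain groups are C_0 ≅ Z^6, C_1 ≅ Z^15, C_2 ≅ Z^10.

The boundary map ∂_1: C_1 → C_0 is given by ∂[p,q] = [q] − [p]. For instance
  ∂ae = e − a.
As a 6×15 matrix over Z this has rank 5, with invariant factors (1,1,1,1,1).

Boundary ∂_2: C_2 → C_1 sends each 2-simplex [p,q,r] to [q,r] − [p,r] + [p,q]. For instance
  ∂bce = ce − be + bc,
  ∂cdf = df − cf + cd.
The resulting 15×10 matrix has rank 10, and its Smith normal form has invariant factors (1,1,1,1,1,1,1,1,1,2).

Now H_k = ker ∂_k / im ∂_{k+1}, so:

  H_1: rank ker ∂_1 − rank ∂_2 = (15 − 5) − 10 = 0, and ∂_2 has invariant factor 2 > 1, so H_1 = Z/2.

(K is a triangulation of the real projective plane RP^2.)

H_1 ≅ Z/2.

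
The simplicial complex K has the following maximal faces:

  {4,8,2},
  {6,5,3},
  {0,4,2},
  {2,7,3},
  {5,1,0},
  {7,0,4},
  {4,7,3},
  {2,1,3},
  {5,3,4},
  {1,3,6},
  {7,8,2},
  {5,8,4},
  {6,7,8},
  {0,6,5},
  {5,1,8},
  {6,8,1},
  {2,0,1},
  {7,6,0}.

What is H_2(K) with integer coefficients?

K has 9 vertices, 27 edges, 18 triangles.
rank ∂_2 = 18, rank ∂_3 = 0 ⇒ b_2 = 18 − 18 − 0 = 0. So H_2 = 0.

H_2 = 0.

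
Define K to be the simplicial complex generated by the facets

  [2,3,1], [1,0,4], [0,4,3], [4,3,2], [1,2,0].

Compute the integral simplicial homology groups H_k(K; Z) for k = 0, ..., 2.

Order the vertices as 0 < 1 < 2 < 3 < 4. Listing each simplex with vertices in this order, K has dimension 2 with simplices:

  0-simplices (5): [0], [1], [2], [3], [4]
  1-simplices (10): [0,1], [0,2], [0,3], [0,4], [1,2], [1,3], [1,4], [2,3], [2,4], [3,4]
  2-simplices (5): [0,1,2], [0,1,4], [0,3,4], [1,2,3], [2,3,4]

so the chain groups are C_0 ≅ Z^5, C_1 ≅ Z^10, C_2 ≅ Z^5.

∂_1: C_1 → C_0 sends each edge [p,q] (with p < q) to q − p. For instance
  ∂[0,1] = [1] − [0].
The 5×10 boundary matrix has rank 4 and Smith normal form diag(1,1,1,1).

Boundary ∂_2: C_2 → C_1 sends each 2-simplex [p,q,r] to [q,r] − [p,r] + [p,q]. For instance
  ∂[2,3,4] = [3,4] − [2,4] + [2,3],
  ∂[0,3,4] = [3,4] − [0,4] + [0,3].
The resulting 10×5 matrix has rank 5, and its Smith normal form has invariant factors (1,1,1,1,1).

Now H_k = ker ∂_k / im ∂_{k+1}, so:

  H_0: rank C_0 − rank ∂_1 = 5 − 4 = 1, and the invariant factors of ∂_1 are all 1, so H_0 = Z.
  H_1: rank ker ∂_1 − rank ∂_2 = (10 − 4) − 5 = 1, and the invariant factors of ∂_2 are all 1, so H_1 = Z.
  H_2: rank ker ∂_2 − rank ∂_3 = (5 − 5) − 0 = 0, and there is no ∂_3, so H_2 = 0.

As a check, the Euler characteristic is 5 − 10 + 5 = 0, which agrees with 1 − 1 + 0 = 0.

H_0 = Z,  H_1 = Z,  H_2 = 0.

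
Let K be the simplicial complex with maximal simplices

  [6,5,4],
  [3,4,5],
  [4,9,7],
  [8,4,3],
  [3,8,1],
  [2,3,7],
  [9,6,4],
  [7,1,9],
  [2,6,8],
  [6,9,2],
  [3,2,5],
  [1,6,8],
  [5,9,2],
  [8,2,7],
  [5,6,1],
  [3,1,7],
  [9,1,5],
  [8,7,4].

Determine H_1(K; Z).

H_1 = Z ⊕ Z/2.

K has 9 vertices, 27 edges, 18 triangles.
rank ∂_1 = 8, rank ∂_2 = 18 ⇒ b_1 = 27 − 8 − 18 = 1; ∂_2 has invariant factor(s) [2] giving torsion. So H_1 = Z ⊕ Z/2.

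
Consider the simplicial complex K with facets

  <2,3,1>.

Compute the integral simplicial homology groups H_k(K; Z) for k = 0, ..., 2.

H_0 ≅ Z,  H_1 = 0,  H_2 = 0.

We work with the vertex ordering 1 < 2 < 3. The simplices of K, each written with vertices in increasing order, are:

  0-simplices (3): [1], [2], [3]
  1-simplices (3): [1,2], [1,3], [2,3]
  2-simplices (1): [1,2,3]

Hence C_0 ≅ Z^3, C_1 ≅ Z^3, C_2 ≅ Z^1.

Boundary ∂_1: C_1 → C_0 is given by ∂[p,q] = [q] − [p].
The resulting 3×3 matrix has rank 2, and its Smith normal form has invariant factors (1,1).

The boundary map ∂_2: C_2 → C_1 acts by ∂[p,q,r] = [q,r] − [p,r] + [p,q]. For instance
  ∂[1,2,3] = [2,3] − [1,3] + [1,2].
This gives a 3×1 integer matrix of rank 1; reducing to Smith normal form yields diagonal entries (1).

From H_k ≅ ker(∂_k) / im(∂_{k+1}) we obtain:

  H_0: rank C_0 − rank ∂_1 = 3 − 2 = 1, and the invariant factors of ∂_1 are all 1, so H_0 ≅ Z.
  H_1: rank ker ∂_1 − rank ∂_2 = (3 − 2) − 1 = 0, and the invariant factors of ∂_2 are all 1, so H_1 ≅ 0.
  H_2: rank ker ∂_2 − rank ∂_3 = (1 − 1) − 0 = 0, and there is no ∂_3, so H_2 ≅ 0.

As a check, the Euler characteristic is 3 − 3 + 1 = 1, which agrees with 1 − 0 + 0 = 1.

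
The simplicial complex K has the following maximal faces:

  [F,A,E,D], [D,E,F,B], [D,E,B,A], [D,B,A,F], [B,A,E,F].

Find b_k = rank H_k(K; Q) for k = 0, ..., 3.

K has 5 vertices, 10 edges, 10 triangles, 5 3-simplices.
rank ∂_0 = 0, rank ∂_1 = 4 ⇒ b_0 = 5 − 0 − 4 = 1; all invariant factors of ∂_1 are 1 so no torsion. So H_0 = Z.
rank ∂_1 = 4, rank ∂_2 = 6 ⇒ b_1 = 10 − 4 − 6 = 0; all invariant factors of ∂_2 are 1 so no torsion. So H_1 = 0.
rank ∂_2 = 6, rank ∂_3 = 4 ⇒ b_2 = 10 − 6 − 4 = 0; all invariant factors of ∂_3 are 1 so no torsion. So H_2 = 0.
rank ∂_3 = 4, rank ∂_4 = 0 ⇒ b_3 = 5 − 4 − 0 = 1. So H_3 = Z.

b_0 = 1, b_1 = 0, b_2 = 0, b_3 = 1.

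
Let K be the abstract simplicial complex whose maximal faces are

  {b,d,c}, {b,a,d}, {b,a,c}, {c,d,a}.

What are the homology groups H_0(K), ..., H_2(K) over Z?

We work with the vertex ordering a < b < c < d. The simplices of K, each written with vertices in increasing order, are:

  0-simplices (4): a, b, c, d
  1-simplices (6): ab, ac, ad, bc, bd, cd
  2-simplices (4): abc, abd, acd, bcd

so the chain groups are C_0 ≅ Z^4, C_1 ≅ Z^6, C_2 ≅ Z^4.

Boundary ∂_1: C_1 → C_0 is given by ∂[p,q] = [q] − [p]. For instance
  ∂ab = b − a.
The resulting 4×6 matrix has rank 3, and its Smith normal form has invariant factors (1,1,1).

Boundary ∂_2: C_2 → C_1 sends each 2-simplex [p,q,r] to [q,r] − [p,r] + [p,q]. For instance
  ∂abc = bc − ac + ab,
  ∂acd = cd − ad + ac.
The resulting 6×4 matrix has rank 3, and its Smith normal form has invariant factors (1,1,1).

Reading off H_k = ker ∂_k / im ∂_{k+1}:

  H_0: rank C_0 − rank ∂_1 = 4 − 3 = 1, and the invariant factors of ∂_1 are all 1, so H_0 ≅ Z.
  H_1: rank ker ∂_1 − rank ∂_2 = (6 − 3) − 3 = 0, and the invariant factors of ∂_2 are all 1, so H_1 ≅ 0.
  H_2: rank ker ∂_2 − rank ∂_3 = (4 − 3) − 0 = 1, and there is no ∂_3, so H_2 ≅ Z.

H_0 = Z,  H_1 = 0,  H_2 = Z.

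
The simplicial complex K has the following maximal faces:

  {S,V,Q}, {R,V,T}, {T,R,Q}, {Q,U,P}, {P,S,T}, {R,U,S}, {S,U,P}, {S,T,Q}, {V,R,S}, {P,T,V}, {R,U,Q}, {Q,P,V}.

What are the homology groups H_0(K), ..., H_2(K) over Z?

H_0 ≅ Z,  H_1 ≅ Z_2,  H_2 = 0.

Fix the vertex order P < Q < R < S < T < U < V and write every simplex with vertices in increasing order. Then dim K = 2 and the simplices of K are:

  0-simplices (7): P, Q, R, S, T, U, V
  1-simplices (18): PQ, PS, PT, PU, PV, QR, QS, QT, QU, QV, RS, RT, RU, RV, ST, SU, SV, TV
  2-simplices (12): PQU, PQV, PST, PSU, PTV, QRT, QRU, QST, QSV, RSU, RSV, RTV

Hence C_0 ≅ Z^7, C_1 ≅ Z^18, C_2 ≅ Z^12.

∂_1: C_1 → C_0 maps an edge to its endpoints' difference, ∂[p,q] = q − p. For instance
  ∂SV = V − S.
As a 7×18 matrix over Z this has rank 6, with invariant factors (1,1,1,1,1,1).

The boundary map ∂_2: C_2 → C_1 sends each 2-simplex [p,q,r] to [q,r] − [p,r] + [p,q]. For instance
  ∂PQU = QU − PU + PQ,
  ∂RSV = SV − RV + RS.
This gives a 18×12 integer matrix of rank 12; reducing to Smith normal form yields diagonal entries (1,1,1,1,1,1,1,1,1,1,1,2).

Computing H_k = (kernel of ∂_k) / (image of ∂_{k+1}):

  H_0: rank C_0 − rank ∂_1 = 7 − 6 = 1, and the invariant factors of ∂_1 are all 1, so H_0 = Z.
  H_1: rank ker ∂_1 − rank ∂_2 = (18 − 6) − 12 = 0, and ∂_2 has invariant factor 2 > 1, so H_1 = Z_2.
  H_2: rank ker ∂_2 − rank ∂_3 = (12 − 12) − 0 = 0, and there is no ∂_3, so H_2 = 0.

(K is a triangulation of the real projective plane RP^2.)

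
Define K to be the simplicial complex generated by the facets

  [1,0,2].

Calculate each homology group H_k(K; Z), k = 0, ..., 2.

Fix the vertex order 0 < 1 < 2 and write every simplex with vertices in increasing order. Then dim K = 2 and the simplices of K are:

  0-simplices (3): [0], [1], [2]
  1-simplices (3): [0,1], [0,2], [1,2]
  2-simplices (1): [0,1,2]

so the chain groups are C_0 ≅ Z^3, C_1 ≅ Z^3, C_2 ≅ Z^1.

Boundary ∂_1: C_1 → C_0 maps an edge to its endpoints' difference, ∂[p,q] = q − p. For instance
  ∂[0,2] = [2] − [0].
This gives a 3×3 integer matrix of rank 2; reducing to Smith normal form yields diagonal entries (1,1).

Boundary ∂_2: C_2 → C_1 maps a triangle to the signed sum of its edges. For instance
  ∂[0,1,2] = [1,2] − [0,2] + [0,1].
The resulting 3×1 matrix has rank 1, and its Smith normal form has invariant factors (1).

From H_k ≅ ker(∂_k) / im(∂_{k+1}) we obtain:

  H_0: rank C_0 − rank ∂_1 = 3 − 2 = 1, and the invariant factors of ∂_1 are all 1, so H_0 = Z.
  H_1: rank ker ∂_1 − rank ∂_2 = (3 − 2) − 1 = 0, and the invariant factors of ∂_2 are all 1, so H_1 = 0.
  H_2: rank ker ∂_2 − rank ∂_3 = (1 − 1) − 0 = 0, and there is no ∂_3, so H_2 = 0.

H_0 = Z,  H_1 = 0,  H_2 = 0.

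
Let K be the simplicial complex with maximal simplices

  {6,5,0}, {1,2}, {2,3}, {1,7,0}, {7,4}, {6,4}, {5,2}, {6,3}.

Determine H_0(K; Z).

We work with the vertex ordering 0 < 1 < 2 < 3 < 4 < 5 < 6 < 7. The simplices of K, each written with vertices in increasing order, are:

  0-simplices (8): [0], [1], [2], [3], [4], [5], [6], [7]
  1-simplices (12): [0,1], [0,5], [0,6], [0,7], [1,2], [1,7], [2,3], [2,5], [3,6], [4,6], [4,7], [5,6]
  2-simplices (2): [0,1,7], [0,5,6]

Hence C_0 ≅ Z^8, C_1 ≅ Z^12, C_2 ≅ Z^2.

∂_1: C_1 → C_0 maps an edge to its endpoints' difference, ∂[p,q] = q − p. For instance
  ∂[2,5] = [5] − [2].
The 8×12 boundary matrix has rank 7 and Smith normal form diag(1,1,1,1,1,1,1).

Boundary ∂_2: C_2 → C_1 sends each 2-simplex [p,q,r] to [q,r] − [p,r] + [p,q]. For instance
  ∂[0,5,6] = [5,6] − [0,6] + [0,5],
  ∂[0,1,7] = [1,7] − [0,7] + [0,1].
This gives a 12×2 integer matrix of rank 2; reducing to Smith normal form yields diagonal entries (1,1).

Now H_k = ker ∂_k / im ∂_{k+1}, so:

  H_0: rank C_0 − rank ∂_1 = 8 − 7 = 1, and the invariant factors of ∂_1 are all 1, so H_0 ≅ Z.

H_0 ≅ Z.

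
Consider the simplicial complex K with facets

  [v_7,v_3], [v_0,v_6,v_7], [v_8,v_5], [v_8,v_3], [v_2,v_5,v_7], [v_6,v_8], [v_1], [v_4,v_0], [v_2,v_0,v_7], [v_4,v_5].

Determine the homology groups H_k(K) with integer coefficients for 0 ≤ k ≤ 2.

We work with the vertex ordering v_0 < v_1 < v_2 < v_3 < v_4 < v_5 < v_6 < v_7 < v_8. The simplices of K, each written with vertices in increasing order, are:

  0-simplices (9): [v_0], [v_1], [v_2], [v_3], [v_4], [v_5], [v_6], [v_7], [v_8]
  1-simplices (13): [v_0,v_2], [v_0,v_4], [v_0,v_6], [v_0,v_7], [v_2,v_5], [v_2,v_7], [v_3,v_7], [v_3,v_8], [v_4,v_5], [v_5,v_7], [v_5,v_8], [v_6,v_7], [v_6,v_8]
  2-simplices (3): [v_0,v_2,v_7], [v_0,v_6,v_7], [v_2,v_5,v_7]

giving chain groups C_0 ≅ Z^9, C_1 ≅ Z^13, C_2 ≅ Z^3.

∂_1: C_1 → C_0 sends each edge [p,q] (with p < q) to q − p.
This gives a 9×13 integer matrix of rank 7; reducing to Smith normal form yields diagonal entries (1,1,1,1,1,1,1).

The boundary map ∂_2: C_2 → C_1 sends each 2-simplex [p,q,r] to [q,r] − [p,r] + [p,q]. For instance
  ∂[v_0,v_2,v_7] = [v_2,v_7] − [v_0,v_7] + [v_0,v_2],
  ∂[v_0,v_6,v_7] = [v_6,v_7] − [v_0,v_7] + [v_0,v_6].
As a 13×3 matrix over Z this has rank 3, with invariant factors (1,1,1).

Computing H_k = (kernel of ∂_k) / (image of ∂_{k+1}):

  H_0: rank C_0 − rank ∂_1 = 9 − 7 = 2, and the invariant factors of ∂_1 are all 1, so H_0 = Z^2.
  H_1: rank ker ∂_1 − rank ∂_2 = (13 − 7) − 3 = 3, and the invariant factors of ∂_2 are all 1, so H_1 = Z^3.
  H_2: rank ker ∂_2 − rank ∂_3 = (3 − 3) − 0 = 0, and there is no ∂_3, so H_2 = 0.

As a check, the Euler characteristic is 9 − 13 + 3 = -1, which agrees with 2 − 3 + 0 = -1.

H_0 ≅ Z^2,  H_1 ≅ Z^3,  H_2 = 0.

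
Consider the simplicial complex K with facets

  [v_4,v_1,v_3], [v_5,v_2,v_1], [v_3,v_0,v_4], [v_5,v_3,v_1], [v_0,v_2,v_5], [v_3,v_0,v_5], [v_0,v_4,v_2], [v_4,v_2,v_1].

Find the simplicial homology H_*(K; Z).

Take the total order v_0 < v_1 < v_2 < v_3 < v_4 < v_5 on the vertex set. Then K (dimension 2) consists of the simplices:

  0-simplices (6): [v_0], [v_1], [v_2], [v_3], [v_4], [v_5]
  1-simplices (12): [v_0,v_2], [v_0,v_3], [v_0,v_4], [v_0,v_5], [v_1,v_2], [v_1,v_3], [v_1,v_4], [v_1,v_5], [v_2,v_4], [v_2,v_5], [v_3,v_4], [v_3,v_5]
  2-simplices (8): [v_0,v_2,v_4], [v_0,v_2,v_5], [v_0,v_3,v_4], [v_0,v_3,v_5], [v_1,v_2,v_4], [v_1,v_2,v_5], [v_1,v_3,v_4], [v_1,v_3,v_5]

so the chain groups are C_0 ≅ Z^6, C_1 ≅ Z^12, C_2 ≅ Z^8.

The boundary map ∂_1: C_1 → C_0 maps an edge to its endpoints' difference, ∂[p,q] = q − p.
The resulting 6×12 matrix has rank 5, and its Smith normal form has invariant factors (1,1,1,1,1).

Boundary ∂_2: C_2 → C_1 acts by ∂[p,q,r] = [q,r] − [p,r] + [p,q]. For instance
  ∂[v_1,v_3,v_5] = [v_3,v_5] − [v_1,v_5] + [v_1,v_3],
  ∂[v_1,v_2,v_4] = [v_2,v_4] − [v_1,v_4] + [v_1,v_2].
The 12×8 boundary matrix has rank 7 and Smith normal form diag(1,1,1,1,1,1,1).

Now H_k = ker ∂_k / im ∂_{k+1}, so:

  H_0: rank C_0 − rank ∂_1 = 6 − 5 = 1, and the invariant factors of ∂_1 are all 1, so H_0 ≅ Z.
  H_1: rank ker ∂_1 − rank ∂_2 = (12 − 5) − 7 = 0, and the invariant factors of ∂_2 are all 1, so H_1 ≅ 0.
  H_2: rank ker ∂_2 − rank ∂_3 = (8 − 7) − 0 = 1, and there is no ∂_3, so H_2 ≅ Z.

H_0 = Z,  H_1 = 0,  H_2 = Z.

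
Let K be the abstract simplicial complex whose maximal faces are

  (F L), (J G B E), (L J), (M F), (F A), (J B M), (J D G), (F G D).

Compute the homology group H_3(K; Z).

H_3 ≅ 0.

Take the total order A < B < D < E < F < G < J < L < M on the vertex set. Then K (dimension 3) consists of the simplices:

  0-simplices (9): A, B, D, E, F, G, J, L, M
  1-simplices (16): AF, BE, BG, BJ, BM, DF, DG, DJ, EG, EJ, FG, FL, FM, GJ, JL, JM
  2-simplices (7): BEG, BEJ, BGJ, BJM, DFG, DGJ, EGJ
  3-simplices (1): BEGJ

so the chain groups are C_0 ≅ Z^9, C_1 ≅ Z^16, C_2 ≅ Z^7, C_3 ≅ Z^1.

∂_1: C_1 → C_0 maps an edge to its endpoints' difference, ∂[p,q] = q − p. For instance
  ∂JL = L − J.
As a 9×16 matrix over Z this has rank 8, with invariant factors (1,1,1,1,1,1,1,1).

The boundary map ∂_2: C_2 → C_1 sends each 2-simplex [p,q,r] to [q,r] − [p,r] + [p,q]. For instance
  ∂BGJ = GJ − BJ + BG,
  ∂BEG = EG − BG + BE.
The 16×7 boundary matrix has rank 6 and Smith normal form diag(1,1,1,1,1,1).

∂_3: C_3 → C_2 sends each 3-simplex σ to the alternating sum Σ_i (−1)^i (σ with its i-th vertex removed). For instance
  ∂BEGJ = EGJ − BGJ + BEJ − BEG.
The 7×1 boundary matrix has rank 1 and Smith normal form diag(1).

Now H_k = ker ∂_k / im ∂_{k+1}, so:

  H_3: rank ker ∂_3 − rank ∂_4 = (1 − 1) − 0 = 0, and there is no ∂_4, so H_3 = 0.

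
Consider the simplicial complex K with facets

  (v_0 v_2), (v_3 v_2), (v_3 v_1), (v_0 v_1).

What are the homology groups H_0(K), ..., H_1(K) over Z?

Take the total order v_0 < v_1 < v_2 < v_3 on the vertex set. Then K (dimension 1) consists of the simplices:

  0-simplices (4): [v_0], [v_1], [v_2], [v_3]
  1-simplices (4): [v_0,v_1], [v_0,v_2], [v_1,v_3], [v_2,v_3]

so the chain groups are C_0 ≅ Z^4, C_1 ≅ Z^4.

Boundary ∂_1: C_1 → C_0 maps an edge to its endpoints' difference, ∂[p,q] = q − p.
As a 4×4 matrix over Z this has rank 3, with invariant factors (1,1,1).

Computing H_k = (kernel of ∂_k) / (image of ∂_{k+1}):

  H_0: rank C_0 − rank ∂_1 = 4 − 3 = 1, and the invariant factors of ∂_1 are all 1, so H_0 = Z.
  H_1: rank ker ∂_1 − rank ∂_2 = (4 − 3) − 0 = 1, and there is no ∂_2, so H_1 = Z.

H_0 ≅ Z,  H_1 ≅ Z.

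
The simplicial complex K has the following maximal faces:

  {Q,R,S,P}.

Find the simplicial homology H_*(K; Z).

We work with the vertex ordering P < Q < R < S. The simplices of K, each written with vertices in increasing order, are:

  0-simplices (4): P, Q, R, S
  1-simplices (6): PQ, PR, PS, QR, QS, RS
  2-simplices (4): PQR, PQS, PRS, QRS
  3-simplices (1): PQRS

Hence C_0 ≅ Z^4, C_1 ≅ Z^6, C_2 ≅ Z^4, C_3 ≅ Z^1.

The boundary map ∂_1: C_1 → C_0 maps an edge to its endpoints' difference, ∂[p,q] = q − p.
The resulting 4×6 matrix has rank 3, and its Smith normal form has invariant factors (1,1,1).

The boundary map ∂_2: C_2 → C_1 sends each 2-simplex [p,q,r] to [q,r] − [p,r] + [p,q]. For instance
  ∂PQR = QR − PR + PQ,
  ∂QRS = RS − QS + QR.
As a 6×4 matrix over Z this has rank 3, with invariant factors (1,1,1).

∂_3: C_3 → C_2 sends each 3-simplex σ to the alternating sum Σ_i (−1)^i (σ with its i-th vertex removed). For instance
  ∂PQRS = QRS − PRS + PQS − PQR.
As a 4×1 matrix over Z this has rank 1, with invariant factors (1).

Computing H_k = (kernel of ∂_k) / (image of ∂_{k+1}):

  H_0: rank C_0 − rank ∂_1 = 4 − 3 = 1, and the invariant factors of ∂_1 are all 1, so H_0 ≅ Z.
  H_1: rank ker ∂_1 − rank ∂_2 = (6 − 3) − 3 = 0, and the invariant factors of ∂_2 are all 1, so H_1 ≅ 0.
  H_2: rank ker ∂_2 − rank ∂_3 = (4 − 3) − 1 = 0, and the invariant factors of ∂_3 are all 1, so H_2 ≅ 0.
  H_3: rank ker ∂_3 − rank ∂_4 = (1 − 1) − 0 = 0, and there is no ∂_4, so H_3 ≅ 0.

As a check, the Euler characteristic is 4 − 6 + 4 − 1 = 1, which agrees with 1 − 0 + 0 − 0 = 1.
(K is a triangulation of the 3-simplex.)

H_0 ≅ Z,  H_1 = 0,  H_2 = 0,  H_3 = 0.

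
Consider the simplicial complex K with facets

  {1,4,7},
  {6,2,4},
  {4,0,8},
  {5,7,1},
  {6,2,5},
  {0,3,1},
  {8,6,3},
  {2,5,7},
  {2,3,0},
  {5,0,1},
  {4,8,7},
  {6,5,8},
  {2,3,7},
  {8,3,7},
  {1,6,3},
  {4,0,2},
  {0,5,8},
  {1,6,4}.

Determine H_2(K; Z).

We work with the vertex ordering 0 < 1 < 2 < 3 < 4 < 5 < 6 < 7 < 8. The simplices of K, each written with vertices in increasing order, are:

  0-simplices (9): [0], [1], [2], [3], [4], [5], [6], [7], [8]
  1-simplices (27): (27 of them)
  2-simplices (18): [0,1,3], [0,1,5], [0,2,3], [0,2,4], [0,4,8], [0,5,8], [1,3,6], [1,4,6], [1,4,7], [1,5,7], [2,3,7], [2,4,6], [2,5,6], [2,5,7], [3,6,8], [3,7,8], [4,7,8], [5,6,8]

giving chain groups C_0 ≅ Z^9, C_1 ≅ Z^27, C_2 ≅ Z^18.

Boundary ∂_1: C_1 → C_0 sends each edge [p,q] (with p < q) to q − p. For instance
  ∂[5,7] = [7] − [5].
This gives a 9×27 integer matrix of rank 8; reducing to Smith normal form yields diagonal entries (1,1,1,1,1,1,1,1).

∂_2: C_2 → C_1 maps a triangle to the signed sum of its edges. For instance
  ∂[4,7,8] = [7,8] − [4,8] + [4,7],
  ∂[0,2,3] = [2,3] − [0,3] + [0,2].
As a 27×18 matrix over Z this has rank 17, with invariant factors (1,1,1,1,1,1,1,1,1,1,1,1,1,1,1,1,1).

From H_k ≅ ker(∂_k) / im(∂_{k+1}) we obtain:

  H_2: rank ker ∂_2 − rank ∂_3 = (18 − 17) − 0 = 1, and there is no ∂_3, so H_2 ≅ Z.

(K is a triangulation of the torus T^2.)

H_2 ≅ Z.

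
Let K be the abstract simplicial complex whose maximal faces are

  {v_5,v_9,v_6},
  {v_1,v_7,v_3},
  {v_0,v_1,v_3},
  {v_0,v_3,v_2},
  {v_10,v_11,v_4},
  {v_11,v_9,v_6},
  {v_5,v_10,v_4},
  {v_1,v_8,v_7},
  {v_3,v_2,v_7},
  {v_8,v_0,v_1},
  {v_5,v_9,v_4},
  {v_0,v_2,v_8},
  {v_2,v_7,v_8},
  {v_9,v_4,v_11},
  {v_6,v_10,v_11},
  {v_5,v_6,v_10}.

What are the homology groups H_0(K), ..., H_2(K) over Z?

Order the vertices as v_0 < v_1 < v_2 < v_3 < v_4 < v_5 < v_6 < v_7 < v_8 < v_9 < v_10 < v_11. Listing each simplex with vertices in this order, K has dimension 2 with simplices:

  0-simplices (12): [v_0], [v_1], [v_2], [v_3], [v_4], [v_5], [v_6], [v_7], [v_8], [v_9], [v_10], [v_11]
  1-simplices (24): (24 of them)
  2-simplices (16): (16 of them)

giving chain groups C_0 ≅ Z^12, C_1 ≅ Z^24, C_2 ≅ Z^16.

The boundary map ∂_1: C_1 → C_0 sends each edge [p,q] (with p < q) to q − p.
This gives a 12×24 integer matrix of rank 10; reducing to Smith normal form yields diagonal entries (1,1,1,1,1,1,1,1,1,1).

Boundary ∂_2: C_2 → C_1 sends each 2-simplex [p,q,r] to [q,r] − [p,r] + [p,q]. For instance
  ∂[v_1,v_3,v_7] = [v_3,v_7] − [v_1,v_7] + [v_1,v_3],
  ∂[v_0,v_2,v_3] = [v_2,v_3] − [v_0,v_3] + [v_0,v_2].
As a 24×16 matrix over Z this has rank 14, with invariant factors (1,1,1,1,1,1,1,1,1,1,1,1,1,1).

Reading off H_k = ker ∂_k / im ∂_{k+1}:

  H_0: rank C_0 − rank ∂_1 = 12 − 10 = 2, and the invariant factors of ∂_1 are all 1, so H_0 = Z^2.
  H_1: rank ker ∂_1 − rank ∂_2 = (24 − 10) − 14 = 0, and the invariant factors of ∂_2 are all 1, so H_1 = 0.
  H_2: rank ker ∂_2 − rank ∂_3 = (16 − 14) − 0 = 2, and there is no ∂_3, so H_2 = Z^2.

As a check, the Euler characteristic is 12 − 24 + 16 = 4, which agrees with 2 − 0 + 2 = 4.

H_0 = Z^2,  H_1 = 0,  H_2 = Z^2.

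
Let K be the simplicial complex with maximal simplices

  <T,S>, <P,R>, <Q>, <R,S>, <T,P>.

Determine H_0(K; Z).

H_0 = Z^2.

We work with the vertex ordering P < Q < R < S < T. The simplices of K, each written with vertices in increasing order, are:

  0-simplices (5): P, Q, R, S, T
  1-simplices (4): PR, PT, RS, ST

Hence C_0 ≅ Z^5, C_1 ≅ Z^4.

The boundary map ∂_1: C_1 → C_0 sends each edge [p,q] (with p < q) to q − p. For instance
  ∂ST = T − S.
The 5×4 boundary matrix has rank 3 and Smith normal form diag(1,1,1).

From H_k ≅ ker(∂_k) / im(∂_{k+1}) we obtain:

  H_0: rank C_0 − rank ∂_1 = 5 − 3 = 2, and the invariant factors of ∂_1 are all 1, so H_0 ≅ Z^2.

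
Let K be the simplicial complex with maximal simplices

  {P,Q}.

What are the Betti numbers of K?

Order the vertices as P < Q. Listing each simplex with vertices in this order, K has dimension 1 with simplices:

  0-simplices (2): P, Q
  1-simplices (1): PQ

giving chain groups C_0 ≅ Z^2, C_1 ≅ Z^1.

Boundary ∂_1: C_1 → C_0 is given by ∂[p,q] = [q] − [p].
This gives a 2×1 integer matrix of rank 1; reducing to Smith normal form yields diagonal entries (1).

Reading off H_k = ker ∂_k / im ∂_{k+1}:

  H_0: rank C_0 − rank ∂_1 = 2 − 1 = 1, and the invariant factors of ∂_1 are all 1, so H_0 ≅ Z.
  H_1: rank ker ∂_1 − rank ∂_2 = (1 − 1) − 0 = 0, and there is no ∂_2, so H_1 ≅ 0.

(K is a triangulation of the 1-simplex.)

Hence the Betti numbers are b_0 = 1, b_1 = 0.

b_0 = 1, b_1 = 0.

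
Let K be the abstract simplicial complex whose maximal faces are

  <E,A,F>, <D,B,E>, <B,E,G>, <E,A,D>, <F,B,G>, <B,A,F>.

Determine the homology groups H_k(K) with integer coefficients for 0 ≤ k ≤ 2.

Order the vertices as A < B < D < E < F < G. Listing each simplex with vertices in this order, K has dimension 2 with simplices:

  0-simplices (6): A, B, D, E, F, G
  1-simplices (12): AB, AD, AE, AF, BD, BE, BF, BG, DE, EF, EG, FG
  2-simplices (6): ABF, ADE, AEF, BDE, BEG, BFG

so the chain groups are C_0 ≅ Z^6, C_1 ≅ Z^12, C_2 ≅ Z^6.

The boundary map ∂_1: C_1 → C_0 sends each edge [p,q] (with p < q) to q − p.
This gives a 6×12 integer matrix of rank 5; reducing to Smith normal form yields diagonal entries (1,1,1,1,1).

The boundary map ∂_2: C_2 → C_1 maps a triangle to the signed sum of its edges. For instance
  ∂BDE = DE − BE + BD,
  ∂AEF = EF − AF + AE.
The 12×6 boundary matrix has rank 6 and Smith normal form diag(1,1,1,1,1,1).

From H_k ≅ ker(∂_k) / im(∂_{k+1}) we obtain:

  H_0: rank C_0 − rank ∂_1 = 6 − 5 = 1, and the invariant factors of ∂_1 are all 1, so H_0 ≅ Z.
  H_1: rank ker ∂_1 − rank ∂_2 = (12 − 5) − 6 = 1, and the invariant factors of ∂_2 are all 1, so H_1 ≅ Z.
  H_2: rank ker ∂_2 − rank ∂_3 = (6 − 6) − 0 = 0, and there is no ∂_3, so H_2 ≅ 0.

As a check, the Euler characteristic is 6 − 12 + 6 = 0, which agrees with 1 − 1 + 0 = 0.
(K is a triangulation of the cylinder S^1 x I.)

H_0 ≅ Z,  H_1 ≅ Z,  H_2 = 0.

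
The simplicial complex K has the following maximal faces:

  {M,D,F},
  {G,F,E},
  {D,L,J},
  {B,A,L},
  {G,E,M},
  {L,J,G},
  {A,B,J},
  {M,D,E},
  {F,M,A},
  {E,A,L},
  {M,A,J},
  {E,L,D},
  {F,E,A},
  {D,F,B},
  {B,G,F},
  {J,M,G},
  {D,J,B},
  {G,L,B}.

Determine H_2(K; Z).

We work with the vertex ordering A < B < D < E < F < G < J < L < M. The simplices of K, each written with vertices in increasing order, are:

  0-simplices (9): A, B, D, E, F, G, J, L, M
  1-simplices (27): AB, AE, AF, AJ, AL, AM, BD, BF, BG, BJ, BL, DE, DF, DJ, DL, DM, EF, EG, EL, EM, FG, FM, GJ, GL, GM, JL, JM
  2-simplices (18): ABJ, ABL, AEF, AEL, AFM, AJM, BDF, BDJ, BFG, BGL, DEL, DEM, DFM, DJL, EFG, EGM, GJL, GJM

giving chain groups C_0 ≅ Z^9, C_1 ≅ Z^27, C_2 ≅ Z^18.

∂_1: C_1 → C_0 maps an edge to its endpoints' difference, ∂[p,q] = q − p. For instance
  ∂AF = F − A.
The 9×27 boundary matrix has rank 8 and Smith normal form diag(1,1,1,1,1,1,1,1).

The boundary map ∂_2: C_2 → C_1 acts by ∂[p,q,r] = [q,r] − [p,r] + [p,q]. For instance
  ∂BFG = FG − BG + BF,
  ∂AFM = FM − AM + AF.
This gives a 27×18 integer matrix of rank 18; reducing to Smith normal form yields diagonal entries (1,1,1,1,1,1,1,1,1,1,1,1,1,1,1,1,1,2).

From H_k ≅ ker(∂_k) / im(∂_{k+1}) we obtain:

  H_2: rank ker ∂_2 − rank ∂_3 = (18 − 18) − 0 = 0, and there is no ∂_3, so H_2 ≅ 0.

H_2 = 0.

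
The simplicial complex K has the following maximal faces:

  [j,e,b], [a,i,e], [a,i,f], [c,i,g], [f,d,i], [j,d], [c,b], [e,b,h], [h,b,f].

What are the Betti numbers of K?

b_0 = 1, b_1 = 3, b_2 = 0.

We work with the vertex ordering a < b < c < d < e < f < g < h < i < j. The simplices of K, each written with vertices in increasing order, are:

  0-simplices (10): a, b, c, d, e, f, g, h, i, j
  1-simplices (19): ae, af, ai, bc, be, bf, bh, bj, cg, ci, df, di, dj, eh, ei, ej, fh, fi, gi
  2-simplices (7): aei, afi, beh, bej, bfh, cgi, dfi

Hence C_0 ≅ Z^10, C_1 ≅ Z^19, C_2 ≅ Z^7.

The boundary map ∂_1: C_1 → C_0 is given by ∂[p,q] = [q] − [p].
As a 10×19 matrix over Z this has rank 9, with invariant factors (1,1,1,1,1,1,1,1,1).

Boundary ∂_2: C_2 → C_1 maps a triangle to the signed sum of its edges. For instance
  ∂dfi = fi − di + df,
  ∂bej = ej − bj + be.
This gives a 19×7 integer matrix of rank 7; reducing to Smith normal form yields diagonal entries (1,1,1,1,1,1,1).

From H_k ≅ ker(∂_k) / im(∂_{k+1}) we obtain:

  H_0: rank C_0 − rank ∂_1 = 10 − 9 = 1, and the invariant factors of ∂_1 are all 1, so H_0 ≅ Z.
  H_1: rank ker ∂_1 − rank ∂_2 = (19 − 9) − 7 = 3, and the invariant factors of ∂_2 are all 1, so H_1 ≅ Z^3.
  H_2: rank ker ∂_2 − rank ∂_3 = (7 − 7) − 0 = 0, and there is no ∂_3, so H_2 ≅ 0.

As a check, the Euler characteristic is 10 − 19 + 7 = -2, which agrees with 1 − 3 + 0 = -2.

Hence the Betti numbers are b_0 = 1, b_1 = 3, b_2 = 0.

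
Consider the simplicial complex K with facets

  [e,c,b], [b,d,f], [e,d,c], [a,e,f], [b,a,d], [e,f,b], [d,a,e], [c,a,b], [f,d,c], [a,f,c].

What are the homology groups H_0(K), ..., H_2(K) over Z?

H_0 ≅ Z,  H_1 ≅ Z/2Z,  H_2 = 0.

Fix the vertex order a < b < c < d < e < f and write every simplex with vertices in increasing order. Then dim K = 2 and the simplices of K are:

  0-simplices (6): a, b, c, d, e, f
  1-simplices (15): ab, ac, ad, ae, af, bc, bd, be, bf, cd, ce, cf, de, df, ef
  2-simplices (10): abc, abd, acf, ade, aef, bce, bdf, bef, cde, cdf

Hence C_0 ≅ Z^6, C_1 ≅ Z^15, C_2 ≅ Z^10.

∂_1: C_1 → C_0 maps an edge to its endpoints' difference, ∂[p,q] = q − p. For instance
  ∂ae = e − a.
As a 6×15 matrix over Z this has rank 5, with invariant factors (1,1,1,1,1).

∂_2: C_2 → C_1 acts by ∂[p,q,r] = [q,r] − [p,r] + [p,q]. For instance
  ∂cdf = df − cf + cd,
  ∂abc = bc − ac + ab.
The resulting 15×10 matrix has rank 10, and its Smith normal form has invariant factors (1,1,1,1,1,1,1,1,1,2).

From H_k ≅ ker(∂_k) / im(∂_{k+1}) we obtain:

  H_0: rank C_0 − rank ∂_1 = 6 − 5 = 1, and the invariant factors of ∂_1 are all 1, so H_0 ≅ Z.
  H_1: rank ker ∂_1 − rank ∂_2 = (15 − 5) − 10 = 0, and ∂_2 has invariant factor 2 > 1, so H_1 ≅ Z/2Z.
  H_2: rank ker ∂_2 − rank ∂_3 = (10 − 10) − 0 = 0, and there is no ∂_3, so H_2 ≅ 0.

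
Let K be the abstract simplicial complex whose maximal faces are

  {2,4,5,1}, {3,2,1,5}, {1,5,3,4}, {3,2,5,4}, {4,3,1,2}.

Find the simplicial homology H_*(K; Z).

H_0 ≅ Z,  H_1 = 0,  H_2 = 0,  H_3 ≅ Z.

Fix the vertex order 1 < 2 < 3 < 4 < 5 and write every simplex with vertices in increasing order. Then dim K = 3 and the simplices of K are:

  0-simplices (5): [1], [2], [3], [4], [5]
  1-simplices (10): [1,2], [1,3], [1,4], [1,5], [2,3], [2,4], [2,5], [3,4], [3,5], [4,5]
  2-simplices (10): [1,2,3], [1,2,4], [1,2,5], [1,3,4], [1,3,5], [1,4,5], [2,3,4], [2,3,5], [2,4,5], [3,4,5]
  3-simplices (5): [1,2,3,4], [1,2,3,5], [1,2,4,5], [1,3,4,5], [2,3,4,5]

Hence C_0 ≅ Z^5, C_1 ≅ Z^10, C_2 ≅ Z^10, C_3 ≅ Z^5.

∂_1: C_1 → C_0 sends each edge [p,q] (with p < q) to q − p. For instance
  ∂[2,5] = [5] − [2].
The 5×10 boundary matrix has rank 4 and Smith normal form diag(1,1,1,1).

Boundary ∂_2: C_2 → C_1 maps a triangle to the signed sum of its edges. For instance
  ∂[2,3,4] = [3,4] − [2,4] + [2,3],
  ∂[1,4,5] = [4,5] − [1,5] + [1,4].
This gives a 10×10 integer matrix of rank 6; reducing to Smith normal form yields diagonal entries (1,1,1,1,1,1).

The boundary map ∂_3: C_3 → C_2 sends each 3-simplex σ to the alternating sum Σ_i (−1)^i (σ with its i-th vertex removed). For instance
  ∂[2,3,4,5] = [3,4,5] − [2,4,5] + [2,3,5] − [2,3,4],
  ∂[1,3,4,5] = [3,4,5] − [1,4,5] + [1,3,5] − [1,3,4].
The 10×5 boundary matrix has rank 4 and Smith normal form diag(1,1,1,1).

From H_k ≅ ker(∂_k) / im(∂_{k+1}) we obtain:

  H_0: rank C_0 − rank ∂_1 = 5 − 4 = 1, and the invariant factors of ∂_1 are all 1, so H_0 = Z.
  H_1: rank ker ∂_1 − rank ∂_2 = (10 − 4) − 6 = 0, and the invariant factors of ∂_2 are all 1, so H_1 = 0.
  H_2: rank ker ∂_2 − rank ∂_3 = (10 − 6) − 4 = 0, and the invariant factors of ∂_3 are all 1, so H_2 = 0.
  H_3: rank ker ∂_3 − rank ∂_4 = (5 − 4) − 0 = 1, and there is no ∂_4, so H_3 = Z.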